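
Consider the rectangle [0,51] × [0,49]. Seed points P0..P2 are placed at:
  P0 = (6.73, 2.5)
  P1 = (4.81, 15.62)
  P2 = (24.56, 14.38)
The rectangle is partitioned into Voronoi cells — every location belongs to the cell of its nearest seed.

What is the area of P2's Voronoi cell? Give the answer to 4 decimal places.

1. box [0,51]×[0,49]: [(0, 0) (51, 0) (51, 49) (0, 49)]
2. ⊥bis P2·P0 via (15.645,8.44): [(0, 31.9207) (21.2685, 0) (51, 0) (51, 49) (0, 49)]  |A|=2159.5474
3. ⊥bis P2·P1 via (14.685,15): [(14.3913, 10.3216) (21.2685, 0) (51, 0) (51, 49) (16.8197, 49)]  |A|=1711.372
4. canonical 5-gon: [(14.3913, 10.3216) (21.2685, 0) (51, 0) (51, 49) (16.8197, 49)]
5. shoelace: 1711.372

Area of P2's cell: 1711.3720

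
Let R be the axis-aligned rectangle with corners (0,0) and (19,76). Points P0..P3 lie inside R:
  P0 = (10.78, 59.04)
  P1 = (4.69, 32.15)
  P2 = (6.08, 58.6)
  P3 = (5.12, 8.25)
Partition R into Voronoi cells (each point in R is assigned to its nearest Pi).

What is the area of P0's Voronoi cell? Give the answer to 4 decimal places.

Area of P0's cell: 340.9474

1. box [0,19]×[0,76]: [(0, 0) (19, 0) (19, 76) (0, 76)]
2. ⊥bis P0·P1 via (7.735,45.595): [(0, 47.3468) (19, 43.0437) (19, 76) (0, 76)]  |A|=585.2899
3. ⊥bis P0·P2 via (8.43,58.82): [(9.71, 45.1477) (19, 43.0437) (19, 76) (6.8217, 76)]  |A|=340.9474
4. ⊥bis P0·P3 via (7.95,33.645): [(9.71, 45.1477) (19, 43.0437) (19, 76) (6.8217, 76)]  |A|=340.9474
5. canonical 4-gon: [(9.71, 45.1477) (19, 43.0437) (19, 76) (6.8217, 76)]
6. shoelace: 340.9474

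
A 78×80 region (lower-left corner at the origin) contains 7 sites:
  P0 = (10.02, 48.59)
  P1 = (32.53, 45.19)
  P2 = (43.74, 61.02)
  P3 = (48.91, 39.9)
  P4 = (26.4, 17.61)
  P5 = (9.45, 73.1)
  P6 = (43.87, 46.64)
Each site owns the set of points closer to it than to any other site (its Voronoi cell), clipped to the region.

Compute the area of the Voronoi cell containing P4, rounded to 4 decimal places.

Area of P4's cell: 1540.8080

1. box [0,78]×[0,80]: [(0, 0) (78, 0) (78, 80) (0, 80)]
2. ⊥bis P4·P0 via (18.21,33.1): [(0, 23.4719) (0, 0) (78, 0) (78, 64.7127)]  |A|=3439.1962
3. ⊥bis P4·P1 via (29.465,31.4): [(19.2773, 33.6643) (0, 23.4719) (0, 0) (78, 0) (78, 20.6125)]  |A|=2144.3566
4. ⊥bis P4·P2 via (35.07,39.315): [(19.2773, 33.6643) (0, 23.4719) (0, 0) (78, 0) (78, 20.6125)]  |A|=2144.3566
5. ⊥bis P4·P3 via (37.655,28.755): [(36.6079, 29.8124) (19.2773, 33.6643) (0, 23.4719) (0, 0) (66.129, 0)]  |A|=1540.808
6. ⊥bis P4·P5 via (17.925,45.355): [(36.6079, 29.8124) (19.2773, 33.6643) (0, 23.4719) (0, 0) (66.129, 0)]  |A|=1540.808
7. ⊥bis P4·P6 via (35.135,32.125): [(36.6079, 29.8124) (19.2773, 33.6643) (0, 23.4719) (0, 0) (66.129, 0)]  |A|=1540.808
8. canonical 5-gon: [(36.6079, 29.8124) (19.2773, 33.6643) (0, 23.4719) (0, 0) (66.129, 0)]
9. shoelace: 1540.808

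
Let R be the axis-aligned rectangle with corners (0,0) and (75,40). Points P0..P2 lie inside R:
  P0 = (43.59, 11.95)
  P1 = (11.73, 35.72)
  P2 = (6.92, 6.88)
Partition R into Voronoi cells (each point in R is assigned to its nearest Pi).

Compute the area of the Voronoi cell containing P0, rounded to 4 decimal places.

1. box [0,75]×[0,40]: [(0, 0) (75, 0) (75, 40) (0, 40)]
2. ⊥bis P0·P1 via (27.66,23.835): [(9.8773, 0) (75, 0) (75, 40) (39.7203, 40)]  |A|=2008.0481
3. ⊥bis P0·P2 via (25.255,9.415): [(23.949, 18.861) (26.5567, 0) (75, 0) (75, 40) (39.7203, 40)]  |A|=1850.7527
4. canonical 5-gon: [(23.949, 18.861) (26.5567, 0) (75, 0) (75, 40) (39.7203, 40)]
5. shoelace: 1850.7527

Area of P0's cell: 1850.7527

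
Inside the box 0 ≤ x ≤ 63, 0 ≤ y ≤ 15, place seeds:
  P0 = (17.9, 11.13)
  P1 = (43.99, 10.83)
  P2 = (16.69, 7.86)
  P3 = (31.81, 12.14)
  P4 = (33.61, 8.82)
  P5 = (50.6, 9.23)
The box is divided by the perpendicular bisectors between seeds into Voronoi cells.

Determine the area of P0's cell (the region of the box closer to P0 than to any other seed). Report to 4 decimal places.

Area of P0's cell: 93.6398

1. box [0,63]×[0,15]: [(0, 0) (63, 0) (63, 15) (0, 15)]
2. ⊥bis P0·P1 via (30.945,10.98): [(0, 0) (30.8187, 0) (30.9912, 15) (0, 15)]  |A|=463.5748
3. ⊥bis P0·P2 via (17.295,9.495): [(30.8702, 4.4718) (30.9912, 15) (2.4179, 15)]  |A|=150.4135
4. ⊥bis P0·P3 via (24.855,11.635): [(25.2234, 6.5612) (24.6107, 15) (2.4179, 15)]  |A|=93.6398
5. ⊥bis P0·P4 via (25.755,9.975): [(25.2234, 6.5612) (24.6107, 15) (2.4179, 15)]  |A|=93.6398
6. ⊥bis P0·P5 via (34.25,10.18): [(25.2234, 6.5612) (24.6107, 15) (2.4179, 15)]  |A|=93.6398
7. canonical 3-gon: [(25.2234, 6.5612) (24.6107, 15) (2.4179, 15)]
8. shoelace: 93.6398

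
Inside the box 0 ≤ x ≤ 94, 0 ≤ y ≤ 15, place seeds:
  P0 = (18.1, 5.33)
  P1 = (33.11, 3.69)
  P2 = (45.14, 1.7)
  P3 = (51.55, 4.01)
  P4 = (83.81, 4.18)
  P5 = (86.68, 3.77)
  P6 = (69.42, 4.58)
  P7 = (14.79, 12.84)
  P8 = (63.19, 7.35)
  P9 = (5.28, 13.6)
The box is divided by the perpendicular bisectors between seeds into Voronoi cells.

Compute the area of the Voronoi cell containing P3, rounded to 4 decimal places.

1. box [0,94]×[0,15]: [(0, 0) (94, 0) (94, 15) (0, 15)]
2. ⊥bis P3·P0 via (34.825,4.67): [(34.6407, 0) (94, 0) (94, 15) (35.2326, 15)]  |A|=885.9498
3. ⊥bis P3·P1 via (42.33,3.85): [(42.3968, 0) (94, 0) (94, 15) (42.1365, 15)]  |A|=776.0001
4. ⊥bis P3·P2 via (48.345,2.855): [(49.3739, 0) (94, 0) (94, 15) (43.9683, 15)]  |A|=709.9341
5. ⊥bis P3·P4 via (67.68,4.095): [(49.3739, 0) (67.7016, 0) (67.6225, 15) (43.9683, 15)]  |A|=314.8649
6. ⊥bis P3·P5 via (69.115,3.89): [(49.3739, 0) (67.7016, 0) (67.6225, 15) (43.9683, 15)]  |A|=314.8649
7. ⊥bis P3·P6 via (60.485,4.295): [(49.3739, 0) (60.622, 0) (60.1435, 15) (43.9683, 15)]  |A|=205.6756
8. ⊥bis P3·P7 via (33.17,8.425): [(49.3739, 0) (60.622, 0) (60.1435, 15) (43.9683, 15)]  |A|=205.6756
9. ⊥bis P3·P8 via (57.37,5.68): [(49.3739, 0) (58.9998, 0) (54.6957, 15) (43.9683, 15)]  |A|=152.6506
10. ⊥bis P3·P9 via (28.415,8.805): [(49.3739, 0) (58.9998, 0) (54.6957, 15) (43.9683, 15)]  |A|=152.6506
11. canonical 4-gon: [(49.3739, 0) (58.9998, 0) (54.6957, 15) (43.9683, 15)]
12. shoelace: 152.6506

Area of P3's cell: 152.6506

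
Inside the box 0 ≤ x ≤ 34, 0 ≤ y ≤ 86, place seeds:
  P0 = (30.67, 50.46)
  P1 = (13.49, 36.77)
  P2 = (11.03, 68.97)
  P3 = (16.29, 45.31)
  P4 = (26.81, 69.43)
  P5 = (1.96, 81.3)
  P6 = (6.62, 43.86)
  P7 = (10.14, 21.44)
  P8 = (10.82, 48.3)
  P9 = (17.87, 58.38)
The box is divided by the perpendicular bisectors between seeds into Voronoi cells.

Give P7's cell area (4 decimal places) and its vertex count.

1. box [0,34]×[0,86]: [(0, 0) (34, 0) (34, 86) (0, 86)]
2. ⊥bis P7·P0 via (20.405,35.95): [(0, 50.3854) (0, 0) (34, 0) (34, 26.3323)]  |A|=1304.2007
3. ⊥bis P7·P1 via (11.815,29.105): [(0, 31.6869) (0, 0) (34, 0) (34, 24.257)]  |A|=951.0461
4. ⊥bis P7·P2 via (10.585,45.205): [(0, 31.6869) (0, 0) (34, 0) (34, 24.257)]  |A|=951.0461
5. ⊥bis P7·P3 via (13.215,33.375): [(0, 31.6869) (0, 0) (34, 0) (34, 24.257)]  |A|=951.0461
6. ⊥bis P7·P4 via (18.475,45.435): [(0, 31.6869) (0, 0) (34, 0) (34, 24.257)]  |A|=951.0461
7. ⊥bis P7·P5 via (6.05,51.37): [(0, 31.6869) (0, 0) (34, 0) (34, 24.257)]  |A|=951.0461
8. ⊥bis P7·P6 via (8.38,32.65): [(0.9388, 31.4817) (0, 31.3343) (0, 0) (34, 0) (34, 24.257)]  |A|=950.8806
9. ⊥bis P7·P8 via (10.48,34.87): [(0.9388, 31.4817) (0, 31.3343) (0, 0) (34, 0) (34, 24.257)]  |A|=950.8806
10. ⊥bis P7·P9 via (14.005,39.91): [(0.9388, 31.4817) (0, 31.3343) (0, 0) (34, 0) (34, 24.257)]  |A|=950.8806
11. canonical 5-gon: [(0.9388, 31.4817) (0, 31.3343) (0, 0) (34, 0) (34, 24.257)]
12. shoelace: 950.8806

Area of P7's cell: 950.8806 (5 vertices)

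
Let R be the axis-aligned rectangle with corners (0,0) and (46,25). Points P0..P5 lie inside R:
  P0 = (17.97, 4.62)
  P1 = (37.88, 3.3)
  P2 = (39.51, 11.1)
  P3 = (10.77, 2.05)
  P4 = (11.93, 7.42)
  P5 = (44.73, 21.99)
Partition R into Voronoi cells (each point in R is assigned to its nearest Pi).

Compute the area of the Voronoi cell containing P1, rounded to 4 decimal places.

1. box [0,46]×[0,25]: [(0, 0) (46, 0) (46, 25) (0, 25)]
2. ⊥bis P1·P0 via (27.925,3.96): [(27.6625, 0) (46, 0) (46, 25) (29.3199, 25)]  |A|=437.7203
3. ⊥bis P1·P2 via (38.695,7.2): [(28.284, 9.3756) (27.6625, 0) (46, 0) (46, 5.6734)]  |A|=136.2182
4. ⊥bis P1·P3 via (24.325,2.675): [(28.284, 9.3756) (27.6625, 0) (46, 0) (46, 5.6734)]  |A|=136.2182
5. ⊥bis P1·P4 via (24.905,5.36): [(28.284, 9.3756) (27.6625, 0) (46, 0) (46, 5.6734)]  |A|=136.2182
6. ⊥bis P1·P5 via (41.305,12.645): [(28.284, 9.3756) (27.6625, 0) (46, 0) (46, 5.6734)]  |A|=136.2182
7. canonical 4-gon: [(28.284, 9.3756) (27.6625, 0) (46, 0) (46, 5.6734)]
8. shoelace: 136.2182

Area of P1's cell: 136.2182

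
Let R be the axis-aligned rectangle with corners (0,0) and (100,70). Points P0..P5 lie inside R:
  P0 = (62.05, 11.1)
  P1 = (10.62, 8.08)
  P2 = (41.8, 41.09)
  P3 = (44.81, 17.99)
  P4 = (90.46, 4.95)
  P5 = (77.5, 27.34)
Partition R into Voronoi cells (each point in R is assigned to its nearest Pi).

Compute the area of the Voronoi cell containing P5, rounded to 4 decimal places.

Area of P5's cell: 1792.0391

1. box [0,100]×[0,70]: [(0, 0) (100, 0) (100, 70) (0, 70)]
2. ⊥bis P5·P0 via (69.775,19.22): [(89.9778, 0) (100, 0) (100, 70) (16.3985, 70)]  |A|=3276.8312
3. ⊥bis P5·P1 via (44.06,17.71): [(33.7574, 53.4855) (89.9778, 0) (100, 0) (100, 70) (29.0016, 70)]  |A|=3172.7639
4. ⊥bis P5·P2 via (59.65,34.215): [(58.1385, 30.2905) (89.9778, 0) (100, 0) (100, 70) (73.4327, 70)]  |A|=2144.4297
5. ⊥bis P5·P3 via (61.155,22.665): [(58.6179, 31.5353) (59.2863, 29.1985) (89.9778, 0) (100, 0) (100, 70) (73.4327, 70)]  |A|=2143.4535
6. ⊥bis P5·P4 via (83.98,16.145): [(58.6179, 31.5353) (59.2863, 29.1985) (77.158, 12.1962) (100, 25.4179) (100, 70) (73.4327, 70)]  |A|=1792.0391
7. canonical 6-gon: [(58.6179, 31.5353) (59.2863, 29.1985) (77.158, 12.1962) (100, 25.4179) (100, 70) (73.4327, 70)]
8. shoelace: 1792.0391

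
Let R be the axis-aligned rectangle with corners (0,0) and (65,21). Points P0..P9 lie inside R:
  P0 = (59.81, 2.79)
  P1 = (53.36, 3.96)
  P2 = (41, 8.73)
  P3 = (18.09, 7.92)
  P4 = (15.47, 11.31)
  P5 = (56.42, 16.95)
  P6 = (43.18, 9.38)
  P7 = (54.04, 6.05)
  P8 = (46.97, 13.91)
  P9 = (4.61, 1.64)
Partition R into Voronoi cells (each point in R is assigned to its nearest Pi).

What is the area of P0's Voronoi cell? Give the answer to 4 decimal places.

1. box [0,65]×[0,21]: [(0, 0) (65, 0) (65, 21) (0, 21)]
2. ⊥bis P0·P1 via (56.585,3.375): [(55.9728, 0) (65, 0) (65, 21) (59.7821, 21)]  |A|=149.5737
3. ⊥bis P0·P2 via (50.405,5.76): [(55.9728, 0) (65, 0) (65, 21) (59.7821, 21)]  |A|=149.5737
4. ⊥bis P0·P3 via (38.95,5.355): [(55.9728, 0) (65, 0) (65, 21) (59.7821, 21)]  |A|=149.5737
5. ⊥bis P0·P4 via (37.64,7.05): [(55.9728, 0) (65, 0) (65, 21) (59.7821, 21)]  |A|=149.5737
6. ⊥bis P0·P5 via (58.115,9.87): [(57.7472, 9.7819) (55.9728, 0) (65, 0) (65, 11.5183)]  |A|=85.9219
7. ⊥bis P0·P6 via (51.495,6.085): [(57.7472, 9.7819) (55.9728, 0) (65, 0) (65, 11.5183)]  |A|=85.9219
8. ⊥bis P0·P7 via (56.925,4.42): [(60.2997, 10.393) (56.7034, 4.0278) (55.9728, 0) (65, 0) (65, 11.5183)]  |A|=78.897
9. ⊥bis P0·P8 via (53.39,8.35): [(60.2997, 10.393) (56.7034, 4.0278) (55.9728, 0) (65, 0) (65, 11.5183)]  |A|=78.897
10. ⊥bis P0·P9 via (32.21,2.215): [(60.2997, 10.393) (56.7034, 4.0278) (55.9728, 0) (65, 0) (65, 11.5183)]  |A|=78.897
11. canonical 5-gon: [(60.2997, 10.393) (56.7034, 4.0278) (55.9728, 0) (65, 0) (65, 11.5183)]
12. shoelace: 78.897

Area of P0's cell: 78.8970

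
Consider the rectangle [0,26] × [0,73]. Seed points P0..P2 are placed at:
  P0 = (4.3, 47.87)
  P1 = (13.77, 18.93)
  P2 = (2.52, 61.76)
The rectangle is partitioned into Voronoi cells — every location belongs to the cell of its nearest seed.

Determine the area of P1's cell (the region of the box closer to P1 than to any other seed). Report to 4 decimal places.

1. box [0,26]×[0,73]: [(0, 0) (26, 0) (26, 73) (0, 73)]
2. ⊥bis P1·P0 via (9.035,33.4): [(0, 30.4435) (0, 0) (26, 0) (26, 38.9514)]  |A|=902.134
3. ⊥bis P1·P2 via (8.145,40.345): [(0, 30.4435) (0, 0) (26, 0) (26, 38.9514)]  |A|=902.134
4. canonical 4-gon: [(0, 30.4435) (0, 0) (26, 0) (26, 38.9514)]
5. shoelace: 902.134

Area of P1's cell: 902.1340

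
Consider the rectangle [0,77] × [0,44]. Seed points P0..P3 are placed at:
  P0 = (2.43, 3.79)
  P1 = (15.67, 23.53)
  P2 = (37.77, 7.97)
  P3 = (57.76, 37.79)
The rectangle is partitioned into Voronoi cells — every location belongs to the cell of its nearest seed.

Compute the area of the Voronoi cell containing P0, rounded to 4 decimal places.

1. box [0,77]×[0,44]: [(0, 0) (77, 0) (77, 44) (0, 44)]
2. ⊥bis P0·P1 via (9.05,13.66): [(0, 19.73) (0, 0) (29.4162, 0)]  |A|=290.1909
3. ⊥bis P0·P2 via (20.1,5.88): [(20.0527, 6.2803) (0, 19.73) (0, 0) (20.7955, 0)]  |A|=263.1205
4. ⊥bis P0·P3 via (30.095,20.79): [(20.0527, 6.2803) (0, 19.73) (0, 0) (20.7955, 0)]  |A|=263.1205
5. canonical 4-gon: [(20.0527, 6.2803) (0, 19.73) (0, 0) (20.7955, 0)]
6. shoelace: 263.1205

Area of P0's cell: 263.1205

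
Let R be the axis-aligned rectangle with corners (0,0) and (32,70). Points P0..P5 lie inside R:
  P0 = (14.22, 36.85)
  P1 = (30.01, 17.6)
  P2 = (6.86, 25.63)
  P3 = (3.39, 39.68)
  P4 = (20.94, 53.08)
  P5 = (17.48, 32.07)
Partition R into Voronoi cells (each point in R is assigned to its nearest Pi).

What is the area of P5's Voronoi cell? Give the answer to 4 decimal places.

1. box [0,32]×[0,70]: [(0, 0) (32, 0) (32, 70) (0, 70)]
2. ⊥bis P5·P0 via (15.85,34.46): [(0, 23.6502) (0, 0) (32, 0) (32, 45.4744)]  |A|=1105.9936
3. ⊥bis P5·P1 via (23.745,24.835): [(0, 23.6502) (0, 4.2735) (32, 31.9832) (32, 45.4744)]  |A|=525.8856
4. ⊥bis P5·P2 via (12.17,28.85): [(10.8401, 31.0432) (17.7518, 19.6453) (32, 31.9832) (32, 45.4744)]  |A|=266.5745
5. ⊥bis P5·P3 via (10.435,35.875): [(10.8401, 31.0432) (17.7518, 19.6453) (32, 31.9832) (32, 45.4744)]  |A|=266.5745
6. ⊥bis P5·P4 via (19.21,42.575): [(26.0879, 41.4423) (10.8401, 31.0432) (17.7518, 19.6453) (32, 31.9832) (32, 40.4687)]  |A|=251.7773
7. canonical 5-gon: [(26.0879, 41.4423) (10.8401, 31.0432) (17.7518, 19.6453) (32, 31.9832) (32, 40.4687)]
8. shoelace: 251.7773

Area of P5's cell: 251.7773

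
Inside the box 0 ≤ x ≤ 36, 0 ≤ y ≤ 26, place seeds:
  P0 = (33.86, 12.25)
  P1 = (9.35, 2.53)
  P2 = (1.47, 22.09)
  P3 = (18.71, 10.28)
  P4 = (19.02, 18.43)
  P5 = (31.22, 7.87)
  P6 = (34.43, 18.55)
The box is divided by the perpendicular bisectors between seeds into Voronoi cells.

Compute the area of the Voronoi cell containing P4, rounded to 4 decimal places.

1. box [0,36]×[0,26]: [(0, 0) (36, 0) (36, 26) (0, 26)]
2. ⊥bis P4·P0 via (26.44,15.34): [(0, 0) (20.0518, 0) (30.8793, 26) (0, 26)]  |A|=662.1037
3. ⊥bis P4·P1 via (14.185,10.48): [(0, 19.107) (22.3485, 5.5151) (30.8793, 26) (0, 26)]  |A|=393.3031
4. ⊥bis P4·P2 via (10.245,20.26): [(8.8785, 13.7073) (22.3485, 5.5151) (30.8793, 26) (11.4421, 26)]  |A|=292.3766
5. ⊥bis P4·P3 via (18.865,14.355): [(9.0911, 14.7268) (25.9181, 14.0867) (30.8793, 26) (11.4421, 26)]  |A|=211.3803
6. ⊥bis P4·P5 via (25.12,13.15): [(9.0911, 14.7268) (25.9181, 14.0867) (30.8793, 26) (11.4421, 26)]  |A|=211.3803
7. ⊥bis P4·P6 via (26.725,18.49): [(9.0911, 14.7268) (25.9181, 14.0867) (26.7438, 16.0696) (26.6665, 26) (11.4421, 26)]  |A|=190.4632
8. canonical 5-gon: [(9.0911, 14.7268) (25.9181, 14.0867) (26.7438, 16.0696) (26.6665, 26) (11.4421, 26)]
9. shoelace: 190.4632

Area of P4's cell: 190.4632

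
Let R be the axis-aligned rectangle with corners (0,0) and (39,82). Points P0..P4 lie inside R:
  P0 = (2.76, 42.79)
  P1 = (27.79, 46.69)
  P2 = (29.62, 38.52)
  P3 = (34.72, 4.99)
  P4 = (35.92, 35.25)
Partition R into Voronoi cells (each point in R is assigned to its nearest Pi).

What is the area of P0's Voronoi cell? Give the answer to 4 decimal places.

1. box [0,39]×[0,82]: [(0, 0) (39, 0) (39, 82) (0, 82)]
2. ⊥bis P0·P1 via (15.275,44.74): [(0, 0) (22.2461, 0) (9.4694, 82) (0, 82)]  |A|=1300.3347
3. ⊥bis P0·P2 via (16.19,40.655): [(0, 0) (9.727, 0) (16.0494, 39.7703) (9.4694, 82) (0, 82)]  |A|=1051.3908
4. ⊥bis P0·P3 via (18.74,23.89): [(0, 8.0453) (12.715, 18.7958) (16.0494, 39.7703) (9.4694, 82) (0, 82)]  |A|=908.8296
5. ⊥bis P0·P4 via (19.34,39.02): [(0, 8.0453) (12.715, 18.7958) (16.0494, 39.7703) (9.4694, 82) (0, 82)]  |A|=908.8296
6. canonical 5-gon: [(0, 8.0453) (12.715, 18.7958) (16.0494, 39.7703) (9.4694, 82) (0, 82)]
7. shoelace: 908.8296

Area of P0's cell: 908.8296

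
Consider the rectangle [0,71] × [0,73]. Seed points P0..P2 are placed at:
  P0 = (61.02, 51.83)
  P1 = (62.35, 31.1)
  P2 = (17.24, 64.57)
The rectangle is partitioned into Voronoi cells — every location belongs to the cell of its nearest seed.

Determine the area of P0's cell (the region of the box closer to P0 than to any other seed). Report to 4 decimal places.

Area of P0's cell: 1035.7020

1. box [0,71]×[0,73]: [(0, 0) (71, 0) (71, 73) (0, 73)]
2. ⊥bis P0·P1 via (61.685,41.465): [(0, 37.5074) (71, 42.0626) (71, 73) (0, 73)]  |A|=2358.2638
3. ⊥bis P0·P2 via (39.13,58.2): [(33.7383, 39.672) (71, 42.0626) (71, 73) (43.4368, 73)]  |A|=1035.702
4. canonical 4-gon: [(33.7383, 39.672) (71, 42.0626) (71, 73) (43.4368, 73)]
5. shoelace: 1035.702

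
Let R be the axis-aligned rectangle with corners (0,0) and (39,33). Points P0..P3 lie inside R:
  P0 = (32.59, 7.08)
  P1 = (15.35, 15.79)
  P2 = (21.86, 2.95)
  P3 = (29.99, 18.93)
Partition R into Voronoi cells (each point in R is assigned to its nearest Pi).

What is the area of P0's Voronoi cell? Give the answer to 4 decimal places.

1. box [0,39]×[0,33]: [(0, 0) (39, 0) (39, 33) (0, 33)]
2. ⊥bis P0·P1 via (23.97,11.435): [(18.1928, 0) (39, 0) (39, 33) (34.8651, 33)]  |A|=411.5449
3. ⊥bis P0·P2 via (27.225,5.015): [(24.4149, 12.3157) (29.1553, 0) (39, 0) (39, 33) (34.8651, 33)]  |A|=344.0396
4. ⊥bis P0·P3 via (31.29,13.005): [(24.7057, 11.5603) (29.1553, 0) (39, 0) (39, 14.6966)]  |A|=161.9434
5. canonical 4-gon: [(24.7057, 11.5603) (29.1553, 0) (39, 0) (39, 14.6966)]
6. shoelace: 161.9434

Area of P0's cell: 161.9434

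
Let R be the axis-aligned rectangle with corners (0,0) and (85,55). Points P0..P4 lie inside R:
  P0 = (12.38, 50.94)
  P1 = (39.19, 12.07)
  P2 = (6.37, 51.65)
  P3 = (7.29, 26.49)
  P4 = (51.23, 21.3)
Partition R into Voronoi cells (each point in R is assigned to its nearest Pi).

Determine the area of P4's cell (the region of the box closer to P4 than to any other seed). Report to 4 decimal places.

Area of P4's cell: 2342.9048

1. box [0,85]×[0,55]: [(0, 0) (85, 0) (85, 55) (0, 55)]
2. ⊥bis P4·P0 via (31.805,36.12): [(4.2478, 0) (85, 0) (85, 55) (46.2092, 55)]  |A|=3287.4322
3. ⊥bis P4·P1 via (45.21,16.685): [(31.0598, 35.1432) (58.0009, 0) (85, 0) (85, 55) (46.2092, 55)]  |A|=2342.9048
4. ⊥bis P4·P2 via (28.8,36.475): [(31.0598, 35.1432) (58.0009, 0) (85, 0) (85, 55) (46.2092, 55)]  |A|=2342.9048
5. ⊥bis P4·P3 via (29.26,23.895): [(31.0598, 35.1432) (58.0009, 0) (85, 0) (85, 55) (46.2092, 55)]  |A|=2342.9048
6. canonical 5-gon: [(31.0598, 35.1432) (58.0009, 0) (85, 0) (85, 55) (46.2092, 55)]
7. shoelace: 2342.9048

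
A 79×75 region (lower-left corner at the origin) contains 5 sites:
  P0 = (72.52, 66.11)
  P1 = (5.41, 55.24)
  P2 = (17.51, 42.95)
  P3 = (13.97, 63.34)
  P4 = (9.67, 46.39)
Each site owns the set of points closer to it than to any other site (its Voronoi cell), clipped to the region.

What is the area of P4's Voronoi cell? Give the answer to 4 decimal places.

Area of P4's cell: 307.5240

1. box [0,79]×[0,75]: [(0, 0) (79, 0) (79, 75) (0, 75)]
2. ⊥bis P4·P0 via (41.095,56.25): [(0, 0) (58.7442, 0) (35.2119, 75) (0, 75)]  |A|=3523.3541
3. ⊥bis P4·P1 via (7.54,50.815): [(0, 47.1856) (0, 0) (58.7442, 0) (38.1737, 65.5607)]  |A|=2826.2768
4. ⊥bis P4·P2 via (13.59,44.67): [(18.6282, 56.1524) (0, 47.1856) (0, 13.6974)]  |A|=311.9115
5. ⊥bis P4·P3 via (11.82,54.865): [(17.438, 53.4398) (14.527, 54.1783) (0, 47.1856) (0, 13.6974)]  |A|=307.524
6. canonical 4-gon: [(17.438, 53.4398) (14.527, 54.1783) (0, 47.1856) (0, 13.6974)]
7. shoelace: 307.524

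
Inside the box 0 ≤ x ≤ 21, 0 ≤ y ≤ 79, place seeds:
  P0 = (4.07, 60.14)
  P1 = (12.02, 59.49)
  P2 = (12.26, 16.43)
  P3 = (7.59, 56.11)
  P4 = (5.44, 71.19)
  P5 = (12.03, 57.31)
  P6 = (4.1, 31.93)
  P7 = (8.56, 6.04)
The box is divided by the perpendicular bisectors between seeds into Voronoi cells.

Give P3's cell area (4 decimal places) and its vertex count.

Area of P3's cell: 150.2816 (5 vertices)

1. box [0,21]×[0,79]: [(0, 0) (21, 0) (21, 79) (0, 79)]
2. ⊥bis P3·P0 via (5.83,58.125): [(0, 53.0328) (0, 0) (21, 0) (21, 71.3752)]  |A|=1306.2842
3. ⊥bis P3·P1 via (9.805,57.8): [(8.0665, 60.0785) (0, 53.0328) (0, 0) (21, 0) (21, 43.1273)]  |A|=1123.6123
4. ⊥bis P3·P2 via (9.925,36.27): [(8.0665, 60.0785) (0, 53.0328) (0, 35.1019) (21, 37.5734) (21, 43.1273)]  |A|=360.5212
5. ⊥bis P3·P4 via (6.515,63.65): [(8.0665, 60.0785) (0, 53.0328) (0, 35.1019) (21, 37.5734) (21, 43.1273)]  |A|=360.5212
6. ⊥bis P3·P5 via (9.81,56.71): [(9.3566, 58.3878) (8.0665, 60.0785) (0, 53.0328) (0, 35.1019) (15.1676, 36.887)]  |A|=263.493
7. ⊥bis P3·P6 via (5.845,44.02): [(13.5399, 42.9094) (9.3566, 58.3878) (8.0665, 60.0785) (0, 53.0328) (0, 44.8636)]  |A|=150.2816
8. ⊥bis P3·P7 via (8.075,31.075): [(13.5399, 42.9094) (9.3566, 58.3878) (8.0665, 60.0785) (0, 53.0328) (0, 44.8636)]  |A|=150.2816
9. canonical 5-gon: [(13.5399, 42.9094) (9.3566, 58.3878) (8.0665, 60.0785) (0, 53.0328) (0, 44.8636)]
10. shoelace: 150.2816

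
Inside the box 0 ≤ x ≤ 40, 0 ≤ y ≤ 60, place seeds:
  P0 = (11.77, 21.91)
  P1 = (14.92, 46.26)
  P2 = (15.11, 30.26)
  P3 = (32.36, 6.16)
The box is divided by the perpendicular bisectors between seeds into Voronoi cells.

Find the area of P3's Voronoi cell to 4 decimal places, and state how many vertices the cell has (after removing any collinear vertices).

1. box [0,40]×[0,60]: [(0, 0) (40, 0) (40, 60) (0, 60)]
2. ⊥bis P3·P0 via (22.065,14.035): [(11.3291, 0) (40, 0) (40, 37.4815)]  |A|=537.3127
3. ⊥bis P3·P1 via (23.64,26.21): [(35.2357, 31.2531) (11.3291, 0) (40, 0) (40, 33.3252)]  |A|=527.4119
4. ⊥bis P3·P2 via (23.735,18.21): [(27.1022, 20.6201) (11.3291, 0) (40, 0) (40, 29.852)]  |A|=488.1108
5. canonical 4-gon: [(27.1022, 20.6201) (11.3291, 0) (40, 0) (40, 29.852)]
6. shoelace: 488.1108

Area of P3's cell: 488.1108 (4 vertices)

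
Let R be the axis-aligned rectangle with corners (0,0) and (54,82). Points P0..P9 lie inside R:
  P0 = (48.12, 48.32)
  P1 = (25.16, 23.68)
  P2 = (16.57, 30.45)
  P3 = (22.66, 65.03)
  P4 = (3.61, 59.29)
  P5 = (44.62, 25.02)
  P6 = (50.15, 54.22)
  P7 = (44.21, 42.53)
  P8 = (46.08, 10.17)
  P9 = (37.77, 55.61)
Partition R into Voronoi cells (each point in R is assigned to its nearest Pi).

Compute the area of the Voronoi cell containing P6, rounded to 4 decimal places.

1. box [0,54]×[0,82]: [(0, 0) (54, 0) (54, 82) (0, 82)]
2. ⊥bis P6·P0 via (49.135,51.27): [(0, 68.1758) (54, 49.5961) (54, 82) (0, 82)]  |A|=1248.1592
3. ⊥bis P6·P1 via (37.655,38.95): [(0, 69.762) (3.345, 67.0249) (54, 49.5961) (54, 82) (0, 82)]  |A|=1245.5062
4. ⊥bis P6·P2 via (33.36,42.335): [(19.9198, 61.322) (54, 49.5961) (54, 82) (5.2827, 82)]  |A|=1055.8536
5. ⊥bis P6·P3 via (36.405,59.625): [(35.0282, 56.1237) (54, 49.5961) (54, 82) (45.2036, 82)]  |A|=421.1895
6. ⊥bis P6·P4 via (26.88,56.755): [(35.0282, 56.1237) (54, 49.5961) (54, 82) (45.2036, 82)]  |A|=421.1895
7. ⊥bis P6·P5 via (47.385,39.62): [(35.0282, 56.1237) (54, 49.5961) (54, 82) (45.2036, 82)]  |A|=421.1895
8. ⊥bis P6·P7 via (47.18,48.375): [(35.0282, 56.1237) (54, 49.5961) (54, 82) (45.2036, 82)]  |A|=421.1895
9. ⊥bis P6·P8 via (48.115,32.195): [(35.0282, 56.1237) (54, 49.5961) (54, 82) (45.2036, 82)]  |A|=421.1895
10. ⊥bis P6·P9 via (43.96,54.915): [(43.7584, 53.1199) (54, 49.5961) (54, 82) (47.001, 82)]  |A|=266.9983
11. canonical 4-gon: [(43.7584, 53.1199) (54, 49.5961) (54, 82) (47.001, 82)]
12. shoelace: 266.9983

Area of P6's cell: 266.9983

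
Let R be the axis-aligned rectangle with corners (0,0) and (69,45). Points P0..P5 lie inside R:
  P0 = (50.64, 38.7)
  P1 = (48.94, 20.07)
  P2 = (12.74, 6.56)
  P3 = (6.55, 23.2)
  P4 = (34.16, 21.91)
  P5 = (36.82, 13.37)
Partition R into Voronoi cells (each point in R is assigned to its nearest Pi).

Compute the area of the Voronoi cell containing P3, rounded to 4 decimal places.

Area of P3's cell: 620.5055

1. box [0,69]×[0,45]: [(0, 0) (69, 0) (69, 45) (0, 45)]
2. ⊥bis P3·P0 via (28.595,30.95): [(0, 0) (39.4756, 0) (23.6557, 45) (0, 45)]  |A|=1420.4533
3. ⊥bis P3·P1 via (27.745,21.635): [(0, 0) (26.1475, 0) (28.461, 31.3313) (23.6557, 45) (0, 45)]  |A|=1211.6604
4. ⊥bis P3·P2 via (9.645,14.88): [(0, 11.2921) (27.7433, 21.6125) (28.461, 31.3313) (23.6557, 45) (0, 45)]  |A|=772.4636
5. ⊥bis P3·P4 via (20.355,22.555): [(0, 11.2921) (20.1795, 18.7988) (21.4037, 45) (0, 45)]  |A|=620.5055
6. ⊥bis P3·P5 via (21.685,18.285): [(0, 11.2921) (20.1795, 18.7988) (21.4037, 45) (0, 45)]  |A|=620.5055
7. canonical 4-gon: [(0, 11.2921) (20.1795, 18.7988) (21.4037, 45) (0, 45)]
8. shoelace: 620.5055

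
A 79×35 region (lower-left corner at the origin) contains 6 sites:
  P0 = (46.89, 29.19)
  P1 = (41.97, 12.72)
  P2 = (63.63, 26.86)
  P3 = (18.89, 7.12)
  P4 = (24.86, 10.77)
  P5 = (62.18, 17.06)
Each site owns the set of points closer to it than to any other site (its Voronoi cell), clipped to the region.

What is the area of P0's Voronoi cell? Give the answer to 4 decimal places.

1. box [0,79]×[0,35]: [(0, 0) (79, 0) (79, 35) (0, 35)]
2. ⊥bis P0·P1 via (44.43,20.955): [(0, 34.2273) (79, 10.6281) (79, 35) (0, 35)]  |A|=993.2106
3. ⊥bis P0·P2 via (55.26,28.025): [(0, 34.2273) (53.8829, 18.1312) (56.2308, 35) (0, 35)]  |A|=495.0902
4. ⊥bis P0·P3 via (32.89,18.155): [(26.4493, 26.3263) (53.8829, 18.1312) (56.2308, 35) (19.6125, 35)]  |A|=399.8155
5. ⊥bis P0·P4 via (35.875,19.98): [(31.9401, 24.686) (53.8829, 18.1312) (56.2308, 35) (23.3163, 35)]  |A|=362.5092
6. ⊥bis P0·P5 via (54.535,23.125): [(31.9401, 24.686) (51.2073, 18.9304) (54.5871, 23.1907) (56.2308, 35) (23.3163, 35)]  |A|=355.4592
7. canonical 5-gon: [(31.9401, 24.686) (51.2073, 18.9304) (54.5871, 23.1907) (56.2308, 35) (23.3163, 35)]
8. shoelace: 355.4592

Area of P0's cell: 355.4592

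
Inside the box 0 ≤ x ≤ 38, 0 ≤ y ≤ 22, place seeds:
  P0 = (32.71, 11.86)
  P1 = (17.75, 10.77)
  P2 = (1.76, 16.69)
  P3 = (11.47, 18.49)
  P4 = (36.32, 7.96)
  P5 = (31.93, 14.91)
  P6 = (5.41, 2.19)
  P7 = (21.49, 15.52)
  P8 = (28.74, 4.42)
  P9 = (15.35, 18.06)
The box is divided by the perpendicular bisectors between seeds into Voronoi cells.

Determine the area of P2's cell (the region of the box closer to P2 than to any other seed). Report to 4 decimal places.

1. box [0,38]×[0,22]: [(0, 0) (38, 0) (38, 22) (0, 22)]
2. ⊥bis P2·P0 via (17.235,14.275): [(0, 0) (15.0073, 0) (18.4405, 22) (0, 22)]  |A|=367.926
3. ⊥bis P2·P1 via (9.755,13.73): [(0, 0) (4.6717, 0) (12.8168, 22) (0, 22)]  |A|=192.3739
4. ⊥bis P2·P3 via (6.615,17.59): [(0, 0) (4.6717, 0) (8.1395, 9.3664) (5.7975, 22) (0, 22)]  |A|=148.0342
5. ⊥bis P2·P4 via (19.04,12.325): [(0, 0) (4.6717, 0) (8.1395, 9.3664) (5.7975, 22) (0, 22)]  |A|=148.0342
6. ⊥bis P2·P5 via (16.845,15.8): [(0, 0) (4.6717, 0) (8.1395, 9.3664) (5.7975, 22) (0, 22)]  |A|=148.0342
7. ⊥bis P2·P6 via (3.585,9.44): [(0, 8.5376) (7.9234, 10.5321) (5.7975, 22) (0, 22)]  |A|=86.5765
8. ⊥bis P2·P7 via (11.625,16.105): [(0, 8.5376) (7.9234, 10.5321) (5.7975, 22) (0, 22)]  |A|=86.5765
9. ⊥bis P2·P8 via (15.25,10.555): [(0, 8.5376) (7.9234, 10.5321) (5.7975, 22) (0, 22)]  |A|=86.5765
10. ⊥bis P2·P9 via (8.555,17.375): [(0, 8.5376) (7.9234, 10.5321) (5.7975, 22) (0, 22)]  |A|=86.5765
11. canonical 4-gon: [(0, 8.5376) (7.9234, 10.5321) (5.7975, 22) (0, 22)]
12. shoelace: 86.5765

Area of P2's cell: 86.5765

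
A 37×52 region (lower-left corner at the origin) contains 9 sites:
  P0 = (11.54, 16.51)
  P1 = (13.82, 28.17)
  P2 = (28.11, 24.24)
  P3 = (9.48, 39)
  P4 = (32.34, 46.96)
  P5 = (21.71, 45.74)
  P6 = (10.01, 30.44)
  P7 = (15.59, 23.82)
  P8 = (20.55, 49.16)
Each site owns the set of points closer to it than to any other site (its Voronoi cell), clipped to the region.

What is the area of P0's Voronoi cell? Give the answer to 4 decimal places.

1. box [0,37]×[0,52]: [(0, 0) (37, 0) (37, 52) (0, 52)]
2. ⊥bis P0·P1 via (12.68,22.34): [(0, 24.8195) (0, 0) (37, 0) (37, 17.5845)]  |A|=784.4723
3. ⊥bis P0·P2 via (19.825,20.375): [(19.5335, 20.9999) (0, 24.8195) (0, 0) (29.3301, 0)]  |A|=550.3689
4. ⊥bis P0·P3 via (10.51,27.755): [(19.5335, 20.9999) (0, 24.8195) (0, 0) (29.3301, 0)]  |A|=550.3689
5. ⊥bis P0·P4 via (21.94,31.735): [(19.5335, 20.9999) (0, 24.8195) (0, 0) (29.3301, 0)]  |A|=550.3689
6. ⊥bis P0·P5 via (16.625,31.125): [(19.5335, 20.9999) (0, 24.8195) (0, 0) (29.3301, 0)]  |A|=550.3689
7. ⊥bis P0·P6 via (10.775,23.475): [(19.5335, 20.9999) (8.2781, 23.2008) (0, 22.2915) (0, 0) (29.3301, 0)]  |A|=539.9057
8. ⊥bis P0·P7 via (13.565,20.165): [(22.139, 15.4147) (8.1175, 23.1831) (0, 22.2915) (0, 0) (29.3301, 0)]  |A|=510.5938
9. ⊥bis P0·P8 via (16.045,32.835): [(22.139, 15.4147) (8.1175, 23.1831) (0, 22.2915) (0, 0) (29.3301, 0)]  |A|=510.5938
10. canonical 5-gon: [(22.139, 15.4147) (8.1175, 23.1831) (0, 22.2915) (0, 0) (29.3301, 0)]
11. shoelace: 510.5938

Area of P0's cell: 510.5938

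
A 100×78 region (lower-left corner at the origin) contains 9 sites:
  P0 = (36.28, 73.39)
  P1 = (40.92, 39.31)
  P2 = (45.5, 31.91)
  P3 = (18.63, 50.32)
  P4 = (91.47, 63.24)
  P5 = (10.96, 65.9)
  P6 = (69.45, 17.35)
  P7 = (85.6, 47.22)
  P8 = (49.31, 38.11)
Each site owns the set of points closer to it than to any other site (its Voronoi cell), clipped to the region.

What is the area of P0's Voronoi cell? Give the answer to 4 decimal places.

1. box [0,100]×[0,78]: [(0, 0) (100, 0) (100, 78) (0, 78)]
2. ⊥bis P0·P1 via (38.6,56.35): [(0, 51.0946) (100, 64.7096) (100, 78) (0, 78)]  |A|=2009.7887
3. ⊥bis P0·P2 via (40.89,52.65): [(0, 51.0946) (87.4706, 63.0037) (100, 65.7887) (100, 78) (0, 78)]  |A|=2003.0285
4. ⊥bis P0·P3 via (27.455,61.855): [(35.2472, 55.8935) (87.4706, 63.0037) (100, 65.7887) (100, 78) (6.3522, 78)]  |A|=1458.6471
5. ⊥bis P0·P4 via (63.875,68.315): [(35.2472, 55.8935) (62.2671, 59.5723) (65.6562, 78) (6.3522, 78)]  |A|=898.2261
6. ⊥bis P0·P5 via (23.62,69.645): [(25.4767, 63.3686) (35.2472, 55.8935) (62.2671, 59.5723) (65.6562, 78) (21.1485, 78)]  |A|=789.9804
7. ⊥bis P0·P6 via (52.865,45.37): [(25.4767, 63.3686) (35.2472, 55.8935) (62.2671, 59.5723) (65.6562, 78) (21.1485, 78)]  |A|=789.9804
8. ⊥bis P0·P7 via (60.94,60.305): [(25.4767, 63.3686) (35.2472, 55.8935) (60.4176, 59.3205) (63.1773, 64.5215) (65.6562, 78) (21.1485, 78)]  |A|=785.5181
9. ⊥bis P0·P8 via (42.795,55.75): [(25.4767, 63.3686) (35.2472, 55.8935) (47.8175, 57.605) (62.3566, 62.9747) (63.1773, 64.5215) (65.6562, 78) (21.1485, 78)]  |A|=764.1595
10. canonical 7-gon: [(25.4767, 63.3686) (35.2472, 55.8935) (47.8175, 57.605) (62.3566, 62.9747) (63.1773, 64.5215) (65.6562, 78) (21.1485, 78)]
11. shoelace: 764.1595

Area of P0's cell: 764.1595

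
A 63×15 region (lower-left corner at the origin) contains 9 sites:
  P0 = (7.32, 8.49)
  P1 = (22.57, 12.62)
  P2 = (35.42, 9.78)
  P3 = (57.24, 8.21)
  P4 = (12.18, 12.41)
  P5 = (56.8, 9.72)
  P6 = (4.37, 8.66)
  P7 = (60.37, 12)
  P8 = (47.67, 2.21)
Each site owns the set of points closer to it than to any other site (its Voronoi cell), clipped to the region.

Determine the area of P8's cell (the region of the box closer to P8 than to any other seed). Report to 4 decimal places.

Area of P8's cell: 124.1515

1. box [0,63]×[0,15]: [(0, 0) (63, 0) (63, 15) (0, 15)]
2. ⊥bis P8·P0 via (27.495,5.35): [(26.6623, 0) (63, 0) (63, 15) (28.9969, 15)]  |A|=527.5557
3. ⊥bis P8·P1 via (35.12,7.415): [(32.0447, 0) (63, 0) (63, 15) (38.2658, 15)]  |A|=417.6712
4. ⊥bis P8·P2 via (41.545,5.995): [(37.8403, 0) (63, 0) (63, 15) (47.1097, 15)]  |A|=307.8746
5. ⊥bis P8·P3 via (52.455,5.21): [(46.7163, 14.3633) (37.8403, 0) (55.7215, 0)]  |A|=128.4159
6. ⊥bis P8·P4 via (29.925,7.31): [(46.7163, 14.3633) (37.8403, 0) (55.7215, 0)]  |A|=128.4159
7. ⊥bis P8·P5 via (52.235,5.965): [(51.1696, 7.2602) (46.1202, 13.3988) (37.8403, 0) (55.7215, 0)]  |A|=124.1515
8. ⊥bis P8·P6 via (26.02,5.435): [(51.1696, 7.2602) (46.1202, 13.3988) (37.8403, 0) (55.7215, 0)]  |A|=124.1515
9. ⊥bis P8·P7 via (54.02,7.105): [(51.1696, 7.2602) (46.1202, 13.3988) (37.8403, 0) (55.7215, 0)]  |A|=124.1515
10. canonical 4-gon: [(51.1696, 7.2602) (46.1202, 13.3988) (37.8403, 0) (55.7215, 0)]
11. shoelace: 124.1515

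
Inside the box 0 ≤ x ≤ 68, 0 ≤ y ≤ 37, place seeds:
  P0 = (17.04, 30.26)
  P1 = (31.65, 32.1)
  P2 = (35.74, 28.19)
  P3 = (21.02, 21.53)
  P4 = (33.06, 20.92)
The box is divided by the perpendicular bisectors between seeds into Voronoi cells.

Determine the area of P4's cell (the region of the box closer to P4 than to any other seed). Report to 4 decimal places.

Area of P4's cell: 816.4754

1. box [0,68]×[0,37]: [(0, 0) (68, 0) (68, 37) (0, 37)]
2. ⊥bis P4·P0 via (25.05,25.59): [(10.1305, 0) (68, 0) (68, 37) (31.7023, 37)]  |A|=1742.094
3. ⊥bis P4·P1 via (32.355,26.51): [(25.0492, 25.5886) (10.1305, 0) (68, 0) (68, 31.0055)]  |A|=1406.2553
4. ⊥bis P4·P2 via (34.4,24.555): [(29.9273, 26.2038) (25.0492, 25.5886) (10.1305, 0) (68, 0) (68, 12.1688)]  |A|=1047.6726
5. ⊥bis P4·P3 via (27.04,21.225): [(29.9273, 26.2038) (27.2753, 25.8694) (25.9646, 0) (68, 0) (68, 12.1688)]  |A|=816.4754
6. canonical 5-gon: [(29.9273, 26.2038) (27.2753, 25.8694) (25.9646, 0) (68, 0) (68, 12.1688)]
7. shoelace: 816.4754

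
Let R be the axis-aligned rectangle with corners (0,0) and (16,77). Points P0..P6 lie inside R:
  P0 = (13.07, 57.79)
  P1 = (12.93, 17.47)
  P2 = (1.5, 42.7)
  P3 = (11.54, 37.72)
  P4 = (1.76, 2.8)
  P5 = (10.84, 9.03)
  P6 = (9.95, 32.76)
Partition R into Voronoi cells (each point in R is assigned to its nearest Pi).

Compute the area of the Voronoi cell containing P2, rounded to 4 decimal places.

Area of P2's cell: 134.2565

1. box [0,16]×[0,77]: [(0, 0) (16, 0) (16, 77) (0, 77)]
2. ⊥bis P2·P0 via (7.285,50.245): [(0, 55.8306) (0, 0) (16, 0) (16, 43.5629)]  |A|=795.1486
3. ⊥bis P2·P1 via (7.215,30.085): [(0, 55.8306) (0, 26.8164) (16, 34.0649) (16, 43.5629)]  |A|=308.0985
4. ⊥bis P2·P3 via (6.52,40.21): [(10.3369, 47.905) (0, 55.8306) (0, 27.0653)]  |A|=148.6719
5. ⊥bis P2·P4 via (1.63,22.75): [(10.3369, 47.905) (0, 55.8306) (0, 27.0653)]  |A|=148.6719
6. ⊥bis P2·P5 via (6.17,25.865): [(10.3369, 47.905) (0, 55.8306) (0, 27.0653)]  |A|=148.6719
7. ⊥bis P2·P6 via (5.725,37.73): [(4.9726, 37.0904) (10.3369, 47.905) (0, 55.8306) (0, 32.8632)]  |A|=134.2565
8. canonical 4-gon: [(4.9726, 37.0904) (10.3369, 47.905) (0, 55.8306) (0, 32.8632)]
9. shoelace: 134.2565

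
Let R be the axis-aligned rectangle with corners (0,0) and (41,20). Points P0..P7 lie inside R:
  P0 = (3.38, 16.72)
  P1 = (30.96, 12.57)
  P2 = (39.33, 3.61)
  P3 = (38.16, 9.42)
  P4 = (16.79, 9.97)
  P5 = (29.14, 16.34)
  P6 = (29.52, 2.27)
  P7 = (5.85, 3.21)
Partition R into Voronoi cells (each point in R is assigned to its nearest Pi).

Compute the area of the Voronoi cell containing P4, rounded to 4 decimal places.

Area of P4's cell: 210.8249

1. box [0,41]×[0,20]: [(0, 0) (41, 0) (41, 20) (0, 20)]
2. ⊥bis P4·P0 via (10.085,13.345): [(3.3677, 0) (41, 0) (41, 20) (13.4348, 20)]  |A|=651.9745
3. ⊥bis P4·P1 via (23.875,11.27): [(3.3677, 0) (25.9429, 0) (22.2732, 20) (13.4348, 20)]  |A|=314.135
4. ⊥bis P4·P2 via (28.06,6.79): [(3.3677, 0) (25.9429, 0) (22.2732, 20) (13.4348, 20)]  |A|=314.135
5. ⊥bis P4·P3 via (27.475,9.695): [(3.3677, 0) (25.9429, 0) (22.2732, 20) (13.4348, 20)]  |A|=314.135
6. ⊥bis P4·P5 via (22.965,13.155): [(3.3677, 0) (25.9429, 0) (23.8406, 11.4574) (19.4344, 20) (13.4348, 20)]  |A|=302.0099
7. ⊥bis P4·P6 via (23.155,6.12): [(3.3677, 0) (19.4532, 0) (24.4324, 8.2319) (23.8406, 11.4574) (19.4344, 20) (13.4348, 20)]  |A|=275.2985
8. ⊥bis P4·P7 via (11.32,6.59): [(8.7656, 10.7238) (15.3921, 0) (19.4532, 0) (24.4324, 8.2319) (23.8406, 11.4574) (19.4344, 20) (13.4348, 20)]  |A|=210.8249
9. canonical 7-gon: [(8.7656, 10.7238) (15.3921, 0) (19.4532, 0) (24.4324, 8.2319) (23.8406, 11.4574) (19.4344, 20) (13.4348, 20)]
10. shoelace: 210.8249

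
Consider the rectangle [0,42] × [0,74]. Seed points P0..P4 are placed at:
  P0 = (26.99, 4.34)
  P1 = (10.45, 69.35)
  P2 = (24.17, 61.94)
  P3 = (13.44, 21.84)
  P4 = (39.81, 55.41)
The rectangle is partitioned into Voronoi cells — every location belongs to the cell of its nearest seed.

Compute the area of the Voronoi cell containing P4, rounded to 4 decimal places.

Area of P4's cell: 477.8920

1. box [0,42]×[0,74]: [(0, 0) (42, 0) (42, 74) (0, 74)]
2. ⊥bis P4·P0 via (33.4,29.875): [(0, 38.2593) (42, 27.7162) (42, 74) (0, 74)]  |A|=1722.5146
3. ⊥bis P4·P1 via (25.13,62.38): [(12.221, 35.1915) (42, 27.7162) (42, 74) (30.6471, 74)]  |A|=909.4366
4. ⊥bis P4·P2 via (31.99,58.675): [(21.2399, 32.9275) (42, 27.7162) (42, 74) (38.3885, 74)]  |A|=554.5949
5. ⊥bis P4·P3 via (26.625,38.625): [(24.3612, 40.4033) (39.8137, 28.265) (42, 27.7162) (42, 74) (38.3885, 74)]  |A|=477.892
6. canonical 5-gon: [(24.3612, 40.4033) (39.8137, 28.265) (42, 27.7162) (42, 74) (38.3885, 74)]
7. shoelace: 477.892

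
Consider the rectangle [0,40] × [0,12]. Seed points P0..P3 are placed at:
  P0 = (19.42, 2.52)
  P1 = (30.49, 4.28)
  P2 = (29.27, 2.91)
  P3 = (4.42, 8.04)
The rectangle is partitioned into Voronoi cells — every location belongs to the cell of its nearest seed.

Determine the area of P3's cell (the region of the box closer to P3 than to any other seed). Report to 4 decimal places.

Area of P3's cell: 146.2195

1. box [0,40]×[0,12]: [(0, 0) (40, 0) (40, 12) (0, 12)]
2. ⊥bis P3·P0 via (11.92,5.28): [(0, 0) (9.977, 0) (14.393, 12) (0, 12)]  |A|=146.2195
3. ⊥bis P3·P1 via (17.455,6.16): [(0, 0) (9.977, 0) (14.393, 12) (0, 12)]  |A|=146.2195
4. ⊥bis P3·P2 via (16.845,5.475): [(0, 0) (9.977, 0) (14.393, 12) (0, 12)]  |A|=146.2195
5. canonical 4-gon: [(0, 0) (9.977, 0) (14.393, 12) (0, 12)]
6. shoelace: 146.2195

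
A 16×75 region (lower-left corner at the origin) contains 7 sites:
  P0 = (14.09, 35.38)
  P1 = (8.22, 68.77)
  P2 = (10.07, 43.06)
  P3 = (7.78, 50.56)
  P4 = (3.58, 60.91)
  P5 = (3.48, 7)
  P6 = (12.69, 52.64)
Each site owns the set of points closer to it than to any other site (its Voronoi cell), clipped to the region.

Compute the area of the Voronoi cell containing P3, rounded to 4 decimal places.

Area of P3's cell: 98.0537

1. box [0,16]×[0,75]: [(0, 0) (16, 0) (16, 75) (0, 75)]
2. ⊥bis P3·P0 via (10.935,42.97): [(0, 38.4246) (16, 45.0754) (16, 75) (0, 75)]  |A|=532.0003
3. ⊥bis P3·P1 via (8,59.665): [(0, 59.8583) (0, 38.4246) (16, 45.0754) (16, 59.4717)]  |A|=286.6403
4. ⊥bis P3·P2 via (8.925,46.81): [(0, 59.8583) (0, 44.0849) (16, 48.9702) (16, 59.4717)]  |A|=210.1989
5. ⊥bis P3·P4 via (5.68,55.735): [(14.9508, 59.4971) (0, 53.4301) (0, 44.0849) (16, 48.9702) (16, 59.4717)]  |A|=162.1455
6. ⊥bis P3·P5 via (5.63,28.78): [(14.9508, 59.4971) (0, 53.4301) (0, 44.0849) (16, 48.9702) (16, 59.4717)]  |A|=162.1455
7. ⊥bis P3·P6 via (10.235,51.6): [(8.0721, 56.7057) (0, 53.4301) (0, 44.0849) (11.8817, 47.7128)]  |A|=98.0537
8. canonical 4-gon: [(8.0721, 56.7057) (0, 53.4301) (0, 44.0849) (11.8817, 47.7128)]
9. shoelace: 98.0537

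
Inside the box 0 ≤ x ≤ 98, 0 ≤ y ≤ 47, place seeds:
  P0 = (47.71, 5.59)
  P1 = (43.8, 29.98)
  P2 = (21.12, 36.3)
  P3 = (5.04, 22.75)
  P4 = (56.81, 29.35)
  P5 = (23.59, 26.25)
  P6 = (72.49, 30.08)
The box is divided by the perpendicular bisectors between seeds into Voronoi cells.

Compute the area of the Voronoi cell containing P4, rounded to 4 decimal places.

Area of P4's cell: 447.9988

1. box [0,98]×[0,47]: [(0, 0) (98, 0) (98, 47) (0, 47)]
2. ⊥bis P4·P0 via (52.26,17.47): [(0, 37.4854) (97.874, 0) (98, 0) (98, 47) (0, 47)]  |A|=2771.5772
3. ⊥bis P4·P1 via (50.305,29.665): [(49.7608, 18.4272) (97.874, 0) (98, 0) (98, 47) (51.1444, 47)]  |A|=1804.1798
4. ⊥bis P4·P2 via (38.965,32.825): [(49.7608, 18.4272) (97.874, 0) (98, 0) (98, 47) (51.1444, 47)]  |A|=1804.1798
5. ⊥bis P4·P3 via (30.925,26.05): [(49.7608, 18.4272) (97.874, 0) (98, 0) (98, 47) (51.1444, 47)]  |A|=1804.1798
6. ⊥bis P4·P5 via (40.2,27.8): [(49.7608, 18.4272) (97.874, 0) (98, 0) (98, 47) (51.1444, 47)]  |A|=1804.1798
7. ⊥bis P4·P6 via (64.65,29.715): [(49.7608, 18.4272) (65.4554, 12.4162) (63.8453, 47) (51.1444, 47)]  |A|=447.9988
8. canonical 4-gon: [(49.7608, 18.4272) (65.4554, 12.4162) (63.8453, 47) (51.1444, 47)]
9. shoelace: 447.9988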